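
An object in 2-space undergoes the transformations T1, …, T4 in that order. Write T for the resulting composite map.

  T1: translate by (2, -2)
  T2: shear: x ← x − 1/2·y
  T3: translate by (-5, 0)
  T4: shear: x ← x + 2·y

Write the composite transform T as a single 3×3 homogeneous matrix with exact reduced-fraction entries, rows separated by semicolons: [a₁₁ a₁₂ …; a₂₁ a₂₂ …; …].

T = [1 3/2 -6; 0 1 -2; 0 0 1]

T1 = [1 0 2; 0 1 -2; 0 0 1]
T2·T1 = [1 -1/2 3; 0 1 -2; 0 0 1]
T3·…·T1 = [1 -1/2 -2; 0 1 -2; 0 0 1]
T4·…·T1 = [1 3/2 -6; 0 1 -2; 0 0 1]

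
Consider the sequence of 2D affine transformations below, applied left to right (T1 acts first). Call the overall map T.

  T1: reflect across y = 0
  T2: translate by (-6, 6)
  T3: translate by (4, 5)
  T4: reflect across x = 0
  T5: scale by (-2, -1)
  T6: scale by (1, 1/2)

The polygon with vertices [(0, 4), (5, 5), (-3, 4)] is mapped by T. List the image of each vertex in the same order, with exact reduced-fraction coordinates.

T1 reflect across y = 0: (0, 4) → (0, -4); (5, 5) → (5, -5); (-3, 4) → (-3, -4)
T2 translate by (-6, 6): (0, -4) → (-6, 2); (5, -5) → (-1, 1); (-3, -4) → (-9, 2)
T3 translate by (4, 5): (-6, 2) → (-2, 7); (-1, 1) → (3, 6); (-9, 2) → (-5, 7)
T4 reflect across x = 0: (-2, 7) → (2, 7); (3, 6) → (-3, 6); (-5, 7) → (5, 7)
T5 scale by (-2, -1): (2, 7) → (-4, -7); (-3, 6) → (6, -6); (5, 7) → (-10, -7)
T6 scale by (1, 1/2): (-4, -7) → (-4, -7/2); (6, -6) → (6, -3); (-10, -7) → (-10, -7/2)

image vertices: (-4, -7/2), (6, -3), (-10, -7/2)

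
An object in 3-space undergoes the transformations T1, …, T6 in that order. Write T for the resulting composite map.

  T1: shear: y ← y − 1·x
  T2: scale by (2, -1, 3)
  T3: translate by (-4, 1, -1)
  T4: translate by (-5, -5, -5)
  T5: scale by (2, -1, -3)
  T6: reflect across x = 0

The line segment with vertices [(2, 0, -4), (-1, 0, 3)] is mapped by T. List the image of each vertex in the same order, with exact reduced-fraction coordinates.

T1 shear: y ← y − 1·x: (2, 0, -4) → (2, -2, -4); (-1, 0, 3) → (-1, 1, 3)
T2 scale by (2, -1, 3): (2, -2, -4) → (4, 2, -12); (-1, 1, 3) → (-2, -1, 9)
T3 translate by (-4, 1, -1): (4, 2, -12) → (0, 3, -13); (-2, -1, 9) → (-6, 0, 8)
T4 translate by (-5, -5, -5): (0, 3, -13) → (-5, -2, -18); (-6, 0, 8) → (-11, -5, 3)
T5 scale by (2, -1, -3): (-5, -2, -18) → (-10, 2, 54); (-11, -5, 3) → (-22, 5, -9)
T6 reflect across x = 0: (-10, 2, 54) → (10, 2, 54); (-22, 5, -9) → (22, 5, -9)

image vertices: (10, 2, 54), (22, 5, -9)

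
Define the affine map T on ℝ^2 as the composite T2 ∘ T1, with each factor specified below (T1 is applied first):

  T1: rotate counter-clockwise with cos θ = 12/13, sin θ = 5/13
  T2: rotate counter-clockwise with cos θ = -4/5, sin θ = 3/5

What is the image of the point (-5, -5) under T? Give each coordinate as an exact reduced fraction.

T(p) = (79/13, 47/13)

T1 rotate counter-clockwise with cos θ = 12/13, sin θ = 5/13: (-5, -5) → (-35/13, -85/13)
T2 rotate counter-clockwise with cos θ = -4/5, sin θ = 3/5: (-35/13, -85/13) → (79/13, 47/13)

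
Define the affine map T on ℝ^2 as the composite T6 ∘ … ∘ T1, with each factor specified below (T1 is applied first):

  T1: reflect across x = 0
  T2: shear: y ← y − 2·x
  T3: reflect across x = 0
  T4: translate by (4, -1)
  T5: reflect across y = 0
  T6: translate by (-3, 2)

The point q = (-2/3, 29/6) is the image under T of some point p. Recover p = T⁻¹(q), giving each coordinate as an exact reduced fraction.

T1 = [-1 0 0; 0 1 0; 0 0 1]
T2·T1 = [-1 0 0; 2 1 0; 0 0 1]
T3·…·T1 = [1 0 0; 2 1 0; 0 0 1]
T4·…·T1 = [1 0 4; 2 1 -1; 0 0 1]
T5·…·T1 = [1 0 4; -2 -1 1; 0 0 1]
T6·…·T1 = [1 0 1; -2 -1 3; 0 0 1]
det M = -1; M⁻¹ = [1 0 -1; -2 -1 5; 0 0 1]
M⁻¹ · (-2/3, 29/6)ᵀ = (-5/3, 3/2)ᵀ

p = (-5/3, 3/2)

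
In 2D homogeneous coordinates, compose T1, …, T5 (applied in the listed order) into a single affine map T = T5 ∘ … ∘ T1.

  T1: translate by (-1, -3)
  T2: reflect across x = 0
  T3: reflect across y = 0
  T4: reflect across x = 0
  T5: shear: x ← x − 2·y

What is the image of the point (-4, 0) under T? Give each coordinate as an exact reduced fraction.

T(p) = (-11, 3)

T1 translate by (-1, -3): (-4, 0) → (-5, -3)
T2 reflect across x = 0: (-5, -3) → (5, -3)
T3 reflect across y = 0: (5, -3) → (5, 3)
T4 reflect across x = 0: (5, 3) → (-5, 3)
T5 shear: x ← x − 2·y: (-5, 3) → (-11, 3)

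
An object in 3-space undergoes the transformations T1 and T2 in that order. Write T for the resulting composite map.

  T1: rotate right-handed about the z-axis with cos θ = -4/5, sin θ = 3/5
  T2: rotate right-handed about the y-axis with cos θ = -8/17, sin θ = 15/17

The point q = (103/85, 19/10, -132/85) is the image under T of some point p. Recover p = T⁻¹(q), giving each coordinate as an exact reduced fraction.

T1 = [-4/5 -3/5 0 0; 3/5 -4/5 0 0; 0 0 1 0; 0 0 0 1]
T2·T1 = [32/85 24/85 15/17 0; 3/5 -4/5 0 0; 12/17 9/17 -8/17 0; 0 0 0 1]
det M = 1; M⁻¹ = [32/85 3/5 12/17 0; 24/85 -4/5 9/17 0; 15/17 0 -8/17 0; 0 0 0 1]
M⁻¹ · (103/85, 19/10, -132/85)ᵀ = (1/2, -2, 9/5)ᵀ

p = (1/2, -2, 9/5)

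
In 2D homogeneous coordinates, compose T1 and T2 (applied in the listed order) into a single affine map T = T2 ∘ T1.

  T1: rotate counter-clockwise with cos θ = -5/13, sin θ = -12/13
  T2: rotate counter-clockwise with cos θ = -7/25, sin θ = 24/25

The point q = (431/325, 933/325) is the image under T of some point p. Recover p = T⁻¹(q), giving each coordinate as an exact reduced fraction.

T1 = [-5/13 12/13 0; -12/13 -5/13 0; 0 0 1]
T2·T1 = [323/325 36/325 0; -36/325 323/325 0; 0 0 1]
det M = 1; M⁻¹ = [323/325 -36/325 0; 36/325 323/325 0; 0 0 1]
M⁻¹ · (431/325, 933/325)ᵀ = (1, 3)ᵀ

p = (1, 3)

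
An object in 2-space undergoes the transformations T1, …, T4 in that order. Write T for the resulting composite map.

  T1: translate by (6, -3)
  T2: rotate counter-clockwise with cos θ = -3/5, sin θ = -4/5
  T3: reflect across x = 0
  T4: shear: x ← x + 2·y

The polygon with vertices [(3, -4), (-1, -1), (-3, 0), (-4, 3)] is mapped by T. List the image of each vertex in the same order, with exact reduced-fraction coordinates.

T1 translate by (6, -3): (3, -4) → (9, -7); (-1, -1) → (5, -4); (-3, 0) → (3, -3); (-4, 3) → (2, 0)
T2 rotate counter-clockwise with cos θ = -3/5, sin θ = -4/5: (9, -7) → (-11, -3); (5, -4) → (-31/5, -8/5); (3, -3) → (-21/5, -3/5); (2, 0) → (-6/5, -8/5)
T3 reflect across x = 0: (-11, -3) → (11, -3); (-31/5, -8/5) → (31/5, -8/5); (-21/5, -3/5) → (21/5, -3/5); (-6/5, -8/5) → (6/5, -8/5)
T4 shear: x ← x + 2·y: (11, -3) → (5, -3); (31/5, -8/5) → (3, -8/5); (21/5, -3/5) → (3, -3/5); (6/5, -8/5) → (-2, -8/5)

image vertices: (5, -3), (3, -8/5), (3, -3/5), (-2, -8/5)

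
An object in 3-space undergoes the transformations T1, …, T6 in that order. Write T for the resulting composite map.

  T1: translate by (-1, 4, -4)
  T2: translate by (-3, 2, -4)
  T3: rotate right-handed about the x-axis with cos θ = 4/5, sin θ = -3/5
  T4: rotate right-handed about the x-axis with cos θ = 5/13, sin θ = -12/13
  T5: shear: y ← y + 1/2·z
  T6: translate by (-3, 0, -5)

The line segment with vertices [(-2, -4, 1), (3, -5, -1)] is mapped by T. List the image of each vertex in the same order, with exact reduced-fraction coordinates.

T1 translate by (-1, 4, -4): (-2, -4, 1) → (-3, 0, -3); (3, -5, -1) → (2, -1, -5)
T2 translate by (-3, 2, -4): (-3, 0, -3) → (-6, 2, -7); (2, -1, -5) → (-1, 1, -9)
T3 rotate right-handed about the x-axis with cos θ = 4/5, sin θ = -3/5: (-6, 2, -7) → (-6, -13/5, -34/5); (-1, 1, -9) → (-1, -23/5, -39/5)
T4 rotate right-handed about the x-axis with cos θ = 5/13, sin θ = -12/13: (-6, -13/5, -34/5) → (-6, -473/65, -14/65); (-1, -23/5, -39/5) → (-1, -583/65, 81/65)
T5 shear: y ← y + 1/2·z: (-6, -473/65, -14/65) → (-6, -96/13, -14/65); (-1, -583/65, 81/65) → (-1, -217/26, 81/65)
T6 translate by (-3, 0, -5): (-6, -96/13, -14/65) → (-9, -96/13, -339/65); (-1, -217/26, 81/65) → (-4, -217/26, -244/65)

image vertices: (-9, -96/13, -339/65), (-4, -217/26, -244/65)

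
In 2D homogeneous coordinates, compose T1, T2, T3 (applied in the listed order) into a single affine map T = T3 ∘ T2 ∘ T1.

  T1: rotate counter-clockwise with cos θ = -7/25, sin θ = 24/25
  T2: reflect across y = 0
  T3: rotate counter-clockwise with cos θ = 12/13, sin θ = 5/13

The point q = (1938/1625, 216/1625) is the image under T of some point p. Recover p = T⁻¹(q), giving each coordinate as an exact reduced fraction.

T1 = [-7/25 -24/25 0; 24/25 -7/25 0; 0 0 1]
T2·T1 = [-7/25 -24/25 0; -24/25 7/25 0; 0 0 1]
T3·…·T1 = [36/325 -323/325 0; -323/325 -36/325 0; 0 0 1]
det M = -1; M⁻¹ = [36/325 -323/325 0; -323/325 -36/325 0; 0 0 1]
M⁻¹ · (1938/1625, 216/1625)ᵀ = (0, -6/5)ᵀ

p = (0, -6/5)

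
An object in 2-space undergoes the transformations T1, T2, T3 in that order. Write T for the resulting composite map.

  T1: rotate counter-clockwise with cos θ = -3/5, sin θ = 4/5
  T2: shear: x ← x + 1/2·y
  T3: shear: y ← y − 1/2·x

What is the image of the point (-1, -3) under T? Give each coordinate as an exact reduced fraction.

T1 rotate counter-clockwise with cos θ = -3/5, sin θ = 4/5: (-1, -3) → (3, 1)
T2 shear: x ← x + 1/2·y: (3, 1) → (7/2, 1)
T3 shear: y ← y − 1/2·x: (7/2, 1) → (7/2, -3/4)

T(p) = (7/2, -3/4)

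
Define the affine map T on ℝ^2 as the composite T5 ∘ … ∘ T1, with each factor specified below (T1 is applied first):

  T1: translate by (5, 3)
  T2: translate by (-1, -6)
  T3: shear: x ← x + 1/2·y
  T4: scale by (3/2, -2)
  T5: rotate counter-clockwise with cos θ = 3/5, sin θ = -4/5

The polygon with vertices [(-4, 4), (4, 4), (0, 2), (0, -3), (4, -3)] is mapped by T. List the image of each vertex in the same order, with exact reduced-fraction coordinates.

image vertices: (-23/20, -9/5), (121/20, -57/5), (19/4, -3), (21/2, 6), (141/10, 6/5)

T1 translate by (5, 3): (-4, 4) → (1, 7); (4, 4) → (9, 7); (0, 2) → (5, 5); (0, -3) → (5, 0); (4, -3) → (9, 0)
T2 translate by (-1, -6): (1, 7) → (0, 1); (9, 7) → (8, 1); (5, 5) → (4, -1); (5, 0) → (4, -6); (9, 0) → (8, -6)
T3 shear: x ← x + 1/2·y: (0, 1) → (1/2, 1); (8, 1) → (17/2, 1); (4, -1) → (7/2, -1); (4, -6) → (1, -6); (8, -6) → (5, -6)
T4 scale by (3/2, -2): (1/2, 1) → (3/4, -2); (17/2, 1) → (51/4, -2); (7/2, -1) → (21/4, 2); (1, -6) → (3/2, 12); (5, -6) → (15/2, 12)
T5 rotate counter-clockwise with cos θ = 3/5, sin θ = -4/5: (3/4, -2) → (-23/20, -9/5); (51/4, -2) → (121/20, -57/5); (21/4, 2) → (19/4, -3); (3/2, 12) → (21/2, 6); (15/2, 12) → (141/10, 6/5)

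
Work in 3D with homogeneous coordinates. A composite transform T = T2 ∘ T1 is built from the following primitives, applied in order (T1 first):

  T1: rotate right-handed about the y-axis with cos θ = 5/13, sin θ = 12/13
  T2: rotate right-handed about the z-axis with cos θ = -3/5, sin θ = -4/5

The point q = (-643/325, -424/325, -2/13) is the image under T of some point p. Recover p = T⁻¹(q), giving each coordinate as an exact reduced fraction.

p = (1, -4/5, 2)

T1 = [5/13 0 12/13 0; 0 1 0 0; -12/13 0 5/13 0; 0 0 0 1]
T2·T1 = [-3/13 4/5 -36/65 0; -4/13 -3/5 -48/65 0; -12/13 0 5/13 0; 0 0 0 1]
det M = 1; M⁻¹ = [-3/13 -4/13 -12/13 0; 4/5 -3/5 0 0; -36/65 -48/65 5/13 0; 0 0 0 1]
M⁻¹ · (-643/325, -424/325, -2/13)ᵀ = (1, -4/5, 2)ᵀ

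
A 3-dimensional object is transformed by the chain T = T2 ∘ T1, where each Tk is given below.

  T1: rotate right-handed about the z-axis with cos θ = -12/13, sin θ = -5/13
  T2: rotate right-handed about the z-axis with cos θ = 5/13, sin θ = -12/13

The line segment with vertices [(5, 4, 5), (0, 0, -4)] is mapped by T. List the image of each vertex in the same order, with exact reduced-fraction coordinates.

image vertices: (-1076/169, 115/169, 5), (0, 0, -4)

T1 rotate right-handed about the z-axis with cos θ = -12/13, sin θ = -5/13: (5, 4, 5) → (-40/13, -73/13, 5); (0, 0, -4) → (0, 0, -4)
T2 rotate right-handed about the z-axis with cos θ = 5/13, sin θ = -12/13: (-40/13, -73/13, 5) → (-1076/169, 115/169, 5); (0, 0, -4) → (0, 0, -4)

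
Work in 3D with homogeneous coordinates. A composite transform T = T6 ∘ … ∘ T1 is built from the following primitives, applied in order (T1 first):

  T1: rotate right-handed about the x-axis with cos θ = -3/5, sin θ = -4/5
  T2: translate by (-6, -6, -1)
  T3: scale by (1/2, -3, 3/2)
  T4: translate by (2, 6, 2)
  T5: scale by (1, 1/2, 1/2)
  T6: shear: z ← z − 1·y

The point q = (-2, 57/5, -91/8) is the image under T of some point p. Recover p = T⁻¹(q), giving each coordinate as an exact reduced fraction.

p = (-2, 0, 1/2)

T1 = [1 0 0 0; 0 -3/5 4/5 0; 0 -4/5 -3/5 0; 0 0 0 1]
T2·T1 = [1 0 0 -6; 0 -3/5 4/5 -6; 0 -4/5 -3/5 -1; 0 0 0 1]
T3·…·T1 = [1/2 0 0 -3; 0 9/5 -12/5 18; 0 -6/5 -9/10 -3/2; 0 0 0 1]
T4·…·T1 = [1/2 0 0 -1; 0 9/5 -12/5 24; 0 -6/5 -9/10 1/2; 0 0 0 1]
T5·…·T1 = [1/2 0 0 -1; 0 9/10 -6/5 12; 0 -3/5 -9/20 1/4; 0 0 0 1]
T6·…·T1 = [1/2 0 0 -1; 0 9/10 -6/5 12; 0 -3/2 3/4 -47/4; 0 0 0 1]
det M = -9/16; M⁻¹ = [2 0 0 2; 0 -2/3 -16/15 -68/15; 0 -4/3 -4/5 33/5; 0 0 0 1]
M⁻¹ · (-2, 57/5, -91/8)ᵀ = (-2, 0, 1/2)ᵀ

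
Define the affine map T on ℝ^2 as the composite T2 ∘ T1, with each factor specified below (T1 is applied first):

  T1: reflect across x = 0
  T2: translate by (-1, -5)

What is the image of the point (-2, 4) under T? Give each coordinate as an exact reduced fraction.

T(p) = (1, -1)

T1 reflect across x = 0: (-2, 4) → (2, 4)
T2 translate by (-1, -5): (2, 4) → (1, -1)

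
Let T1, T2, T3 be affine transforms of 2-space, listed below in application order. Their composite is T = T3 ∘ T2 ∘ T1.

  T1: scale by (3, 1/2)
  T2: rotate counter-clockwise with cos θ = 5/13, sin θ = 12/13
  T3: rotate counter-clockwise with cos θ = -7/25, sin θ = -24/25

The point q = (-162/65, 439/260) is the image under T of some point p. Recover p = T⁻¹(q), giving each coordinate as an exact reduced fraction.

p = (-1, -1/2)

T1 = [3 0 0; 0 1/2 0; 0 0 1]
T2·T1 = [15/13 -6/13 0; 36/13 5/26 0; 0 0 1]
T3·…·T1 = [759/325 102/325 0; -612/325 253/650 0; 0 0 1]
det M = 3/2; M⁻¹ = [253/975 -68/325 0; 408/325 506/325 0; 0 0 1]
M⁻¹ · (-162/65, 439/260)ᵀ = (-1, -1/2)ᵀ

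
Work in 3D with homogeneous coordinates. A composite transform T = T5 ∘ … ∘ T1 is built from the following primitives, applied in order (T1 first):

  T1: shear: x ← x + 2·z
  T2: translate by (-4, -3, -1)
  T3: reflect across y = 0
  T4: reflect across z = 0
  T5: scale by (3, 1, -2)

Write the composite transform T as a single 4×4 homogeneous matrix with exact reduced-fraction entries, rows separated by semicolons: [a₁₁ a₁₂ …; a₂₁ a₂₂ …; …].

T = [3 0 6 -12; 0 -1 0 3; 0 0 2 -2; 0 0 0 1]

T1 = [1 0 2 0; 0 1 0 0; 0 0 1 0; 0 0 0 1]
T2·T1 = [1 0 2 -4; 0 1 0 -3; 0 0 1 -1; 0 0 0 1]
T3·…·T1 = [1 0 2 -4; 0 -1 0 3; 0 0 1 -1; 0 0 0 1]
T4·…·T1 = [1 0 2 -4; 0 -1 0 3; 0 0 -1 1; 0 0 0 1]
T5·…·T1 = [3 0 6 -12; 0 -1 0 3; 0 0 2 -2; 0 0 0 1]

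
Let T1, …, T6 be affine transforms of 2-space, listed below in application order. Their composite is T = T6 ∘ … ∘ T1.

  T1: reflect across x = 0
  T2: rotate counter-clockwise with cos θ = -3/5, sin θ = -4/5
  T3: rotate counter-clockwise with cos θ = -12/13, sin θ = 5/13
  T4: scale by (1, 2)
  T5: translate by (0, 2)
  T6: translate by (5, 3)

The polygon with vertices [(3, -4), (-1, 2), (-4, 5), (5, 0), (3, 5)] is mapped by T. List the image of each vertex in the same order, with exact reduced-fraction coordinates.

image vertices: (289/65, -321/65), (63/13, 123/13), (384/65, 1149/65), (9/13, -1/13), (-8/65, 687/65)

T1 reflect across x = 0: (3, -4) → (-3, -4); (-1, 2) → (1, 2); (-4, 5) → (4, 5); (5, 0) → (-5, 0); (3, 5) → (-3, 5)
T2 rotate counter-clockwise with cos θ = -3/5, sin θ = -4/5: (-3, -4) → (-7/5, 24/5); (1, 2) → (1, -2); (4, 5) → (8/5, -31/5); (-5, 0) → (3, 4); (-3, 5) → (29/5, -3/5)
T3 rotate counter-clockwise with cos θ = -12/13, sin θ = 5/13: (-7/5, 24/5) → (-36/65, -323/65); (1, -2) → (-2/13, 29/13); (8/5, -31/5) → (59/65, 412/65); (3, 4) → (-56/13, -33/13); (29/5, -3/5) → (-333/65, 181/65)
T4 scale by (1, 2): (-36/65, -323/65) → (-36/65, -646/65); (-2/13, 29/13) → (-2/13, 58/13); (59/65, 412/65) → (59/65, 824/65); (-56/13, -33/13) → (-56/13, -66/13); (-333/65, 181/65) → (-333/65, 362/65)
T5 translate by (0, 2): (-36/65, -646/65) → (-36/65, -516/65); (-2/13, 58/13) → (-2/13, 84/13); (59/65, 824/65) → (59/65, 954/65); (-56/13, -66/13) → (-56/13, -40/13); (-333/65, 362/65) → (-333/65, 492/65)
T6 translate by (5, 3): (-36/65, -516/65) → (289/65, -321/65); (-2/13, 84/13) → (63/13, 123/13); (59/65, 954/65) → (384/65, 1149/65); (-56/13, -40/13) → (9/13, -1/13); (-333/65, 492/65) → (-8/65, 687/65)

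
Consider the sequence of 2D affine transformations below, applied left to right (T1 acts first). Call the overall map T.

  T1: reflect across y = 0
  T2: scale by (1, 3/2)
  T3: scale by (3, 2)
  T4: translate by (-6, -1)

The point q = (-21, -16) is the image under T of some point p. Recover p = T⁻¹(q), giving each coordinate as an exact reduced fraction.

p = (-5, 5)

T1 = [1 0 0; 0 -1 0; 0 0 1]
T2·T1 = [1 0 0; 0 -3/2 0; 0 0 1]
T3·…·T1 = [3 0 0; 0 -3 0; 0 0 1]
T4·…·T1 = [3 0 -6; 0 -3 -1; 0 0 1]
det M = -9; M⁻¹ = [1/3 0 2; 0 -1/3 -1/3; 0 0 1]
M⁻¹ · (-21, -16)ᵀ = (-5, 5)ᵀ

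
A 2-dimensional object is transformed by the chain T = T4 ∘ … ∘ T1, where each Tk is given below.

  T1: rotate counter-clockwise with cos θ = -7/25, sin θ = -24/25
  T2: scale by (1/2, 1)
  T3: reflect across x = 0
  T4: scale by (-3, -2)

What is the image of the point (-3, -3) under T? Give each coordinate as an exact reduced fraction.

T1 rotate counter-clockwise with cos θ = -7/25, sin θ = -24/25: (-3, -3) → (-51/25, 93/25)
T2 scale by (1/2, 1): (-51/25, 93/25) → (-51/50, 93/25)
T3 reflect across x = 0: (-51/50, 93/25) → (51/50, 93/25)
T4 scale by (-3, -2): (51/50, 93/25) → (-153/50, -186/25)

T(p) = (-153/50, -186/25)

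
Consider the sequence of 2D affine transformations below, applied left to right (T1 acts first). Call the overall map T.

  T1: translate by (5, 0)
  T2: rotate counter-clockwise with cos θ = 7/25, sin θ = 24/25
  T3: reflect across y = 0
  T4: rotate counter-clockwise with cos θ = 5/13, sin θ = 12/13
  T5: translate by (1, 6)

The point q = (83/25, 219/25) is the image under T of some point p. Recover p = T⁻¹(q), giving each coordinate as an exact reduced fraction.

p = (-3, -3)

T1 = [1 0 5; 0 1 0; 0 0 1]
T2·T1 = [7/25 -24/25 7/5; 24/25 7/25 24/5; 0 0 1]
T3·…·T1 = [7/25 -24/25 7/5; -24/25 -7/25 -24/5; 0 0 1]
T4·…·T1 = [323/325 -36/325 323/65; -36/325 -323/325 -36/65; 0 0 1]
T5·…·T1 = [323/325 -36/325 388/65; -36/325 -323/325 354/65; 0 0 1]
det M = -1; M⁻¹ = [323/325 -36/325 -1732/325; -36/325 -323/325 1974/325; 0 0 1]
M⁻¹ · (83/25, 219/25)ᵀ = (-3, -3)ᵀ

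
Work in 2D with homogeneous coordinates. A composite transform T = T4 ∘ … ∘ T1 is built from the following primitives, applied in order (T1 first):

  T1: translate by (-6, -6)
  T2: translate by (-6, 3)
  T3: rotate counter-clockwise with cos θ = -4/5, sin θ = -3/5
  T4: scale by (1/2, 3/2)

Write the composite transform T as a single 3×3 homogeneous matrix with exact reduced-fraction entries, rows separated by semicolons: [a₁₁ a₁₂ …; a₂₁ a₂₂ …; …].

T1 = [1 0 -6; 0 1 -6; 0 0 1]
T2·T1 = [1 0 -12; 0 1 -3; 0 0 1]
T3·…·T1 = [-4/5 3/5 39/5; -3/5 -4/5 48/5; 0 0 1]
T4·…·T1 = [-2/5 3/10 39/10; -9/10 -6/5 72/5; 0 0 1]

T = [-2/5 3/10 39/10; -9/10 -6/5 72/5; 0 0 1]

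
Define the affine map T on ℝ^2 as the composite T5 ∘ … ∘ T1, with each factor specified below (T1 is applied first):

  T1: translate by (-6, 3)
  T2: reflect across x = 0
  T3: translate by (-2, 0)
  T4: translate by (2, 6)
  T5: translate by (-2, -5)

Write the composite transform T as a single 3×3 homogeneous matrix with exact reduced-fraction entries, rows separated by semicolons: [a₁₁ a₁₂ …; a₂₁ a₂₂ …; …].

T1 = [1 0 -6; 0 1 3; 0 0 1]
T2·T1 = [-1 0 6; 0 1 3; 0 0 1]
T3·…·T1 = [-1 0 4; 0 1 3; 0 0 1]
T4·…·T1 = [-1 0 6; 0 1 9; 0 0 1]
T5·…·T1 = [-1 0 4; 0 1 4; 0 0 1]

T = [-1 0 4; 0 1 4; 0 0 1]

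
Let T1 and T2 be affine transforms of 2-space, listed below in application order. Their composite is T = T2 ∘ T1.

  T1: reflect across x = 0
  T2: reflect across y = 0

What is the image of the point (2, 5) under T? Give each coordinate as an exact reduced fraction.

T(p) = (-2, -5)

T1 reflect across x = 0: (2, 5) → (-2, 5)
T2 reflect across y = 0: (-2, 5) → (-2, -5)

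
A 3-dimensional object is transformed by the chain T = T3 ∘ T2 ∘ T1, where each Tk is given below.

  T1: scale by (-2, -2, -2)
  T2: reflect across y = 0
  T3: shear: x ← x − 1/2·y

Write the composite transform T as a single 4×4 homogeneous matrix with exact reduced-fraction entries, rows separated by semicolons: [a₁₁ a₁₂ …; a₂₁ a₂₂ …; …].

T = [-2 -1 0 0; 0 2 0 0; 0 0 -2 0; 0 0 0 1]

T1 = [-2 0 0 0; 0 -2 0 0; 0 0 -2 0; 0 0 0 1]
T2·T1 = [-2 0 0 0; 0 2 0 0; 0 0 -2 0; 0 0 0 1]
T3·…·T1 = [-2 -1 0 0; 0 2 0 0; 0 0 -2 0; 0 0 0 1]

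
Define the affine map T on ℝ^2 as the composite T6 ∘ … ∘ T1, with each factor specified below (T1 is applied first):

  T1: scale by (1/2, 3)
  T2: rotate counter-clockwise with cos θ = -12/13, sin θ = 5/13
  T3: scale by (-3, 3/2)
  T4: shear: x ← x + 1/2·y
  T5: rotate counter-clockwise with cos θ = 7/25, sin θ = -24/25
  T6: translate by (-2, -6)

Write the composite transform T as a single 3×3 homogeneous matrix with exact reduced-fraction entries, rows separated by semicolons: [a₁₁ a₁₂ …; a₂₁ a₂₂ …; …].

T1 = [1/2 0 0; 0 3 0; 0 0 1]
T2·T1 = [-6/13 -15/13 0; 5/26 -36/13 0; 0 0 1]
T3·…·T1 = [18/13 45/13 0; 15/52 -54/13 0; 0 0 1]
T4·…·T1 = [159/104 18/13 0; 15/52 -54/13 0; 0 0 1]
T5·…·T1 = [141/200 -18/5 0; -1803/1300 -162/65 0; 0 0 1]
T6·…·T1 = [141/200 -18/5 -2; -1803/1300 -162/65 -6; 0 0 1]

T = [141/200 -18/5 -2; -1803/1300 -162/65 -6; 0 0 1]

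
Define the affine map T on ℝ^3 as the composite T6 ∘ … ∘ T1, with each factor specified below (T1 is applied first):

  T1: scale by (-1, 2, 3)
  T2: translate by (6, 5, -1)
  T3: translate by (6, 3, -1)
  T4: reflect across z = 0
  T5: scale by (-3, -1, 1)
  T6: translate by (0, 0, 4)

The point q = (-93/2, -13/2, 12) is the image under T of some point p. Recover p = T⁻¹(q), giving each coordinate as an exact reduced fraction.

p = (-7/2, -3/4, -2)

T1 = [-1 0 0 0; 0 2 0 0; 0 0 3 0; 0 0 0 1]
T2·T1 = [-1 0 0 6; 0 2 0 5; 0 0 3 -1; 0 0 0 1]
T3·…·T1 = [-1 0 0 12; 0 2 0 8; 0 0 3 -2; 0 0 0 1]
T4·…·T1 = [-1 0 0 12; 0 2 0 8; 0 0 -3 2; 0 0 0 1]
T5·…·T1 = [3 0 0 -36; 0 -2 0 -8; 0 0 -3 2; 0 0 0 1]
T6·…·T1 = [3 0 0 -36; 0 -2 0 -8; 0 0 -3 6; 0 0 0 1]
det M = 18; M⁻¹ = [1/3 0 0 12; 0 -1/2 0 -4; 0 0 -1/3 2; 0 0 0 1]
M⁻¹ · (-93/2, -13/2, 12)ᵀ = (-7/2, -3/4, -2)ᵀ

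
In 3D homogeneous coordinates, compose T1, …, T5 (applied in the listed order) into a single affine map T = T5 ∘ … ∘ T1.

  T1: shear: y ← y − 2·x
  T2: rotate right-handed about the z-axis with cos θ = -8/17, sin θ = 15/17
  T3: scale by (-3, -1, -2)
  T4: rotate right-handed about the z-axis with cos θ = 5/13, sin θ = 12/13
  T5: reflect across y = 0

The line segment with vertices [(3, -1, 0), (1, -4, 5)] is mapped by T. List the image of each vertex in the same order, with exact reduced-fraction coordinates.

image vertices: (-3/221, 3421/221, 0), (-474/221, 3267/221, -10)

T1 shear: y ← y − 2·x: (3, -1, 0) → (3, -7, 0); (1, -4, 5) → (1, -6, 5)
T2 rotate right-handed about the z-axis with cos θ = -8/17, sin θ = 15/17: (3, -7, 0) → (81/17, 101/17, 0); (1, -6, 5) → (82/17, 63/17, 5)
T3 scale by (-3, -1, -2): (81/17, 101/17, 0) → (-243/17, -101/17, 0); (82/17, 63/17, 5) → (-246/17, -63/17, -10)
T4 rotate right-handed about the z-axis with cos θ = 5/13, sin θ = 12/13: (-243/17, -101/17, 0) → (-3/221, -3421/221, 0); (-246/17, -63/17, -10) → (-474/221, -3267/221, -10)
T5 reflect across y = 0: (-3/221, -3421/221, 0) → (-3/221, 3421/221, 0); (-474/221, -3267/221, -10) → (-474/221, 3267/221, -10)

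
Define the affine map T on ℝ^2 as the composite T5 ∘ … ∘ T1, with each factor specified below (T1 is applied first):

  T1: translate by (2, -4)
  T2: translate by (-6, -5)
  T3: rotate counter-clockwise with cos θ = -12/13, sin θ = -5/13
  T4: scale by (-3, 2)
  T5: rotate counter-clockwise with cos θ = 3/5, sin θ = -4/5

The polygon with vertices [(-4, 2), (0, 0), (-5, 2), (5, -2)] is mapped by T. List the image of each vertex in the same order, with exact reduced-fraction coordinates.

T1 translate by (2, -4): (-4, 2) → (-2, -2); (0, 0) → (2, -4); (-5, 2) → (-3, -2); (5, -2) → (7, -6)
T2 translate by (-6, -5): (-2, -2) → (-8, -7); (2, -4) → (-4, -9); (-3, -2) → (-9, -7); (7, -6) → (1, -11)
T3 rotate counter-clockwise with cos θ = -12/13, sin θ = -5/13: (-8, -7) → (61/13, 124/13); (-4, -9) → (3/13, 128/13); (-9, -7) → (73/13, 129/13); (1, -11) → (-67/13, 127/13)
T4 scale by (-3, 2): (61/13, 124/13) → (-183/13, 248/13); (3/13, 128/13) → (-9/13, 256/13); (73/13, 129/13) → (-219/13, 258/13); (-67/13, 127/13) → (201/13, 254/13)
T5 rotate counter-clockwise with cos θ = 3/5, sin θ = -4/5: (-183/13, 248/13) → (443/65, 1476/65); (-9/13, 256/13) → (997/65, 804/65); (-219/13, 258/13) → (75/13, 330/13); (201/13, 254/13) → (1619/65, -42/65)

image vertices: (443/65, 1476/65), (997/65, 804/65), (75/13, 330/13), (1619/65, -42/65)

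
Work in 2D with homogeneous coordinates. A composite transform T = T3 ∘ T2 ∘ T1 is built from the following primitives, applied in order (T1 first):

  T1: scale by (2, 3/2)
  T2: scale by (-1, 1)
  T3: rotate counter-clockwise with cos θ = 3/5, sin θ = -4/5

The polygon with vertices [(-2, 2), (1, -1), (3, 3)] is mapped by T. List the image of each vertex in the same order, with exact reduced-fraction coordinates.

T1 scale by (2, 3/2): (-2, 2) → (-4, 3); (1, -1) → (2, -3/2); (3, 3) → (6, 9/2)
T2 scale by (-1, 1): (-4, 3) → (4, 3); (2, -3/2) → (-2, -3/2); (6, 9/2) → (-6, 9/2)
T3 rotate counter-clockwise with cos θ = 3/5, sin θ = -4/5: (4, 3) → (24/5, -7/5); (-2, -3/2) → (-12/5, 7/10); (-6, 9/2) → (0, 15/2)

image vertices: (24/5, -7/5), (-12/5, 7/10), (0, 15/2)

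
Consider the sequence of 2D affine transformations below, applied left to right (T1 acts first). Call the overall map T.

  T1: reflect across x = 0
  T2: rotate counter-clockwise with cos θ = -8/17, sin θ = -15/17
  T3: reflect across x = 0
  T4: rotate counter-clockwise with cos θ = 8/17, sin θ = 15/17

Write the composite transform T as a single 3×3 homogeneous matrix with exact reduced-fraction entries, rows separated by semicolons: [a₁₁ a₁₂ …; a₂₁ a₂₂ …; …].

T1 = [-1 0 0; 0 1 0; 0 0 1]
T2·T1 = [8/17 15/17 0; 15/17 -8/17 0; 0 0 1]
T3·…·T1 = [-8/17 -15/17 0; 15/17 -8/17 0; 0 0 1]
T4·…·T1 = [-1 0 0; 0 -1 0; 0 0 1]

T = [-1 0 0; 0 -1 0; 0 0 1]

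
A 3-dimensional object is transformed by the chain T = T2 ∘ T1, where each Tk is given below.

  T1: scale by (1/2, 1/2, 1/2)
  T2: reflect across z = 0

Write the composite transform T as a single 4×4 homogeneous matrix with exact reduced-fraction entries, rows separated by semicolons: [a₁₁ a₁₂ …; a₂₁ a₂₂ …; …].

T = [1/2 0 0 0; 0 1/2 0 0; 0 0 -1/2 0; 0 0 0 1]

T1 = [1/2 0 0 0; 0 1/2 0 0; 0 0 1/2 0; 0 0 0 1]
T2·T1 = [1/2 0 0 0; 0 1/2 0 0; 0 0 -1/2 0; 0 0 0 1]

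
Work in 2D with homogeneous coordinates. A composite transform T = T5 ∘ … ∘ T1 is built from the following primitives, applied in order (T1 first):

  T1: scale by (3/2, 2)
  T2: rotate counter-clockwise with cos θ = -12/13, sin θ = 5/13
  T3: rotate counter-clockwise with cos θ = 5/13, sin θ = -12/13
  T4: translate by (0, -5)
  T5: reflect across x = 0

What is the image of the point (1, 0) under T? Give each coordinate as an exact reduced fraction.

T(p) = (0, -7/2)

T1 scale by (3/2, 2): (1, 0) → (3/2, 0)
T2 rotate counter-clockwise with cos θ = -12/13, sin θ = 5/13: (3/2, 0) → (-18/13, 15/26)
T3 rotate counter-clockwise with cos θ = 5/13, sin θ = -12/13: (-18/13, 15/26) → (0, 3/2)
T4 translate by (0, -5): (0, 3/2) → (0, -7/2)
T5 reflect across x = 0: (0, -7/2) → (0, -7/2)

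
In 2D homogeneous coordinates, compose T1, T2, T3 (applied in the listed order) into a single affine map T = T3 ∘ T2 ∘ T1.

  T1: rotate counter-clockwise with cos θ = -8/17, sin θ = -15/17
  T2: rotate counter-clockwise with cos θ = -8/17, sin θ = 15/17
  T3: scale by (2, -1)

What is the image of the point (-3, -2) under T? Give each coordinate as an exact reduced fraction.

T(p) = (-6, 2)

T1 rotate counter-clockwise with cos θ = -8/17, sin θ = -15/17: (-3, -2) → (-6/17, 61/17)
T2 rotate counter-clockwise with cos θ = -8/17, sin θ = 15/17: (-6/17, 61/17) → (-3, -2)
T3 scale by (2, -1): (-3, -2) → (-6, 2)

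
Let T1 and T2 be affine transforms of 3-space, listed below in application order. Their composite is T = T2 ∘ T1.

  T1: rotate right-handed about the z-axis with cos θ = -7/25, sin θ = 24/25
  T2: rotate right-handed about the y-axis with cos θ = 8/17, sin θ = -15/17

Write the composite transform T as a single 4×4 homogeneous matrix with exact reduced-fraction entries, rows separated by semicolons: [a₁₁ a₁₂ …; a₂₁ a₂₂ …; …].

T1 = [-7/25 -24/25 0 0; 24/25 -7/25 0 0; 0 0 1 0; 0 0 0 1]
T2·T1 = [-56/425 -192/425 -15/17 0; 24/25 -7/25 0 0; -21/85 -72/85 8/17 0; 0 0 0 1]

T = [-56/425 -192/425 -15/17 0; 24/25 -7/25 0 0; -21/85 -72/85 8/17 0; 0 0 0 1]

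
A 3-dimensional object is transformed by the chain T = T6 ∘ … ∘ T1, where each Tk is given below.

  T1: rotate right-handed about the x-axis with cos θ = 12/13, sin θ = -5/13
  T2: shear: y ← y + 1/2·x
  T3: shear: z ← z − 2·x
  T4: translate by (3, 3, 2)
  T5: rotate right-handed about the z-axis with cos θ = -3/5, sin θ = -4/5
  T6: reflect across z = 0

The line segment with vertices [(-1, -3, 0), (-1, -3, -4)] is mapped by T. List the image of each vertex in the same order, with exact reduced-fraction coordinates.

image vertices: (-92/65, -187/130, -67/13), (-172/65, -67/130, -19/13)

T1 rotate right-handed about the x-axis with cos θ = 12/13, sin θ = -5/13: (-1, -3, 0) → (-1, -36/13, 15/13); (-1, -3, -4) → (-1, -56/13, -33/13)
T2 shear: y ← y + 1/2·x: (-1, -36/13, 15/13) → (-1, -85/26, 15/13); (-1, -56/13, -33/13) → (-1, -125/26, -33/13)
T3 shear: z ← z − 2·x: (-1, -85/26, 15/13) → (-1, -85/26, 41/13); (-1, -125/26, -33/13) → (-1, -125/26, -7/13)
T4 translate by (3, 3, 2): (-1, -85/26, 41/13) → (2, -7/26, 67/13); (-1, -125/26, -7/13) → (2, -47/26, 19/13)
T5 rotate right-handed about the z-axis with cos θ = -3/5, sin θ = -4/5: (2, -7/26, 67/13) → (-92/65, -187/130, 67/13); (2, -47/26, 19/13) → (-172/65, -67/130, 19/13)
T6 reflect across z = 0: (-92/65, -187/130, 67/13) → (-92/65, -187/130, -67/13); (-172/65, -67/130, 19/13) → (-172/65, -67/130, -19/13)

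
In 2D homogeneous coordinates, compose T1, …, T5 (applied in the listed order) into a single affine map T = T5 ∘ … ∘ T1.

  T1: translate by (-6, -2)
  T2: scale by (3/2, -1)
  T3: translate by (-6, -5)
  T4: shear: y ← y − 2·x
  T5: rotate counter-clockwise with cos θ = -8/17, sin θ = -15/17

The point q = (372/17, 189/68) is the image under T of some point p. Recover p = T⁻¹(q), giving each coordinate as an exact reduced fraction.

p = (3/2, 9/2)

T1 = [1 0 -6; 0 1 -2; 0 0 1]
T2·T1 = [3/2 0 -9; 0 -1 2; 0 0 1]
T3·…·T1 = [3/2 0 -15; 0 -1 -3; 0 0 1]
T4·…·T1 = [3/2 0 -15; -3 -1 27; 0 0 1]
T5·…·T1 = [-57/17 -15/17 525/17; 3/34 8/17 9/17; 0 0 1]
det M = -3/2; M⁻¹ = [-16/51 -10/17 10; 1/17 38/17 -3; 0 0 1]
M⁻¹ · (372/17, 189/68)ᵀ = (3/2, 9/2)ᵀ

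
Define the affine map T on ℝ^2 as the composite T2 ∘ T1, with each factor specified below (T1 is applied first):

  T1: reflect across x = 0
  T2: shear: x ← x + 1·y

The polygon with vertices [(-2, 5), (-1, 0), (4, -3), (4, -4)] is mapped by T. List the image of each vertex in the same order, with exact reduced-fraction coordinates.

image vertices: (7, 5), (1, 0), (-7, -3), (-8, -4)

T1 reflect across x = 0: (-2, 5) → (2, 5); (-1, 0) → (1, 0); (4, -3) → (-4, -3); (4, -4) → (-4, -4)
T2 shear: x ← x + 1·y: (2, 5) → (7, 5); (1, 0) → (1, 0); (-4, -3) → (-7, -3); (-4, -4) → (-8, -4)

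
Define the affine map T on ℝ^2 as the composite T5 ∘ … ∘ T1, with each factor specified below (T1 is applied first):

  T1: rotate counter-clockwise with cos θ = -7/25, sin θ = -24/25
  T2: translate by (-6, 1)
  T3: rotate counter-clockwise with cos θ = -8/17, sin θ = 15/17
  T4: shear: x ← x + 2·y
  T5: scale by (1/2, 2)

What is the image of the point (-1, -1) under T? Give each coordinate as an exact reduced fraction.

T1 rotate counter-clockwise with cos θ = -7/25, sin θ = -24/25: (-1, -1) → (-17/25, 31/25)
T2 translate by (-6, 1): (-17/25, 31/25) → (-167/25, 56/25)
T3 rotate counter-clockwise with cos θ = -8/17, sin θ = 15/17: (-167/25, 56/25) → (496/425, -2953/425)
T4 shear: x ← x + 2·y: (496/425, -2953/425) → (-1082/85, -2953/425)
T5 scale by (1/2, 2): (-1082/85, -2953/425) → (-541/85, -5906/425)

T(p) = (-541/85, -5906/425)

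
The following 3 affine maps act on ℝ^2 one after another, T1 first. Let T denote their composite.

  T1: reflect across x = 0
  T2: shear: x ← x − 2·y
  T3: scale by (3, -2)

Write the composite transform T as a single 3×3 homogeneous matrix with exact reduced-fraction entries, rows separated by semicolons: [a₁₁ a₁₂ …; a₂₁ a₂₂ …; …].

T = [-3 -6 0; 0 -2 0; 0 0 1]

T1 = [-1 0 0; 0 1 0; 0 0 1]
T2·T1 = [-1 -2 0; 0 1 0; 0 0 1]
T3·…·T1 = [-3 -6 0; 0 -2 0; 0 0 1]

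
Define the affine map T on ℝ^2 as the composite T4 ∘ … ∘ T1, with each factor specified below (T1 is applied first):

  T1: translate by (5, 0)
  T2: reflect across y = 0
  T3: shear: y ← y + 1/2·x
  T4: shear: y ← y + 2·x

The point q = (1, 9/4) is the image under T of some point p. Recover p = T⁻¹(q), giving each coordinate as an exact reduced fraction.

T1 = [1 0 5; 0 1 0; 0 0 1]
T2·T1 = [1 0 5; 0 -1 0; 0 0 1]
T3·…·T1 = [1 0 5; 1/2 -1 5/2; 0 0 1]
T4·…·T1 = [1 0 5; 5/2 -1 25/2; 0 0 1]
det M = -1; M⁻¹ = [1 0 -5; 5/2 -1 0; 0 0 1]
M⁻¹ · (1, 9/4)ᵀ = (-4, 1/4)ᵀ

p = (-4, 1/4)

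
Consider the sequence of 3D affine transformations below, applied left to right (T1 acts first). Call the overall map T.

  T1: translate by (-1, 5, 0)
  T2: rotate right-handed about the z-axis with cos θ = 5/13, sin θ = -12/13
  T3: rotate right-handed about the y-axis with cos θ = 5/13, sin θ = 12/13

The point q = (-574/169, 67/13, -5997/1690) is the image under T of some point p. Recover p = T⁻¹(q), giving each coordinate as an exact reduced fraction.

T1 = [1 0 0 -1; 0 1 0 5; 0 0 1 0; 0 0 0 1]
T2·T1 = [5/13 12/13 0 55/13; -12/13 5/13 0 37/13; 0 0 1 0; 0 0 0 1]
T3·…·T1 = [25/169 60/169 12/13 275/169; -12/13 5/13 0 37/13; -60/169 -144/169 5/13 -660/169; 0 0 0 1]
det M = 1; M⁻¹ = [25/169 -12/13 -60/169 1; 60/169 5/13 -144/169 -5; 12/13 0 5/13 0; 0 0 0 1]
M⁻¹ · (-574/169, 67/13, -5997/1690)ᵀ = (-3, -6/5, -9/2)ᵀ

p = (-3, -6/5, -9/2)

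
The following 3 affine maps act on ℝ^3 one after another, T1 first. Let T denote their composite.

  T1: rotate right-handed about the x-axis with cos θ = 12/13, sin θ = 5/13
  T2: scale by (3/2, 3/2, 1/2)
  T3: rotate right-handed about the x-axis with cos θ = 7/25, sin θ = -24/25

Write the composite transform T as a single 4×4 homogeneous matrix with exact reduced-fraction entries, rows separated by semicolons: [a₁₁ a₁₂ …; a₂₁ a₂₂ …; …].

T1 = [1 0 0 0; 0 12/13 -5/13 0; 0 5/13 12/13 0; 0 0 0 1]
T2·T1 = [3/2 0 0 0; 0 18/13 -15/26 0; 0 5/26 6/13 0; 0 0 0 1]
T3·…·T1 = [3/2 0 0 0; 0 186/325 183/650 0; 0 -829/650 222/325 0; 0 0 0 1]

T = [3/2 0 0 0; 0 186/325 183/650 0; 0 -829/650 222/325 0; 0 0 0 1]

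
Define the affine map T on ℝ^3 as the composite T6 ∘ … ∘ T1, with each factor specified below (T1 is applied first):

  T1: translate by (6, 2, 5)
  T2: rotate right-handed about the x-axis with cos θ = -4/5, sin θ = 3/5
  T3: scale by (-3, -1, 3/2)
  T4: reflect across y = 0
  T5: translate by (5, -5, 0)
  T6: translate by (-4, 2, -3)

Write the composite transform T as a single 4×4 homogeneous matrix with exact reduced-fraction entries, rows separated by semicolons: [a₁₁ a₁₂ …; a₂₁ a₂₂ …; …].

T1 = [1 0 0 6; 0 1 0 2; 0 0 1 5; 0 0 0 1]
T2·T1 = [1 0 0 6; 0 -4/5 -3/5 -23/5; 0 3/5 -4/5 -14/5; 0 0 0 1]
T3·…·T1 = [-3 0 0 -18; 0 4/5 3/5 23/5; 0 9/10 -6/5 -21/5; 0 0 0 1]
T4·…·T1 = [-3 0 0 -18; 0 -4/5 -3/5 -23/5; 0 9/10 -6/5 -21/5; 0 0 0 1]
T5·…·T1 = [-3 0 0 -13; 0 -4/5 -3/5 -48/5; 0 9/10 -6/5 -21/5; 0 0 0 1]
T6·…·T1 = [-3 0 0 -17; 0 -4/5 -3/5 -38/5; 0 9/10 -6/5 -36/5; 0 0 0 1]

T = [-3 0 0 -17; 0 -4/5 -3/5 -38/5; 0 9/10 -6/5 -36/5; 0 0 0 1]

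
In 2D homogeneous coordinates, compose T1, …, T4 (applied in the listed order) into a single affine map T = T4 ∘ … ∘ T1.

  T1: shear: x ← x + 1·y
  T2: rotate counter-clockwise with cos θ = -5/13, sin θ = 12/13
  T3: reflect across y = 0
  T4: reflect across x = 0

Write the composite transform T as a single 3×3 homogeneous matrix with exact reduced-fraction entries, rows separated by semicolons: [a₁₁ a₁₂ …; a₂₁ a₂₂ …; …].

T1 = [1 1 0; 0 1 0; 0 0 1]
T2·T1 = [-5/13 -17/13 0; 12/13 7/13 0; 0 0 1]
T3·…·T1 = [-5/13 -17/13 0; -12/13 -7/13 0; 0 0 1]
T4·…·T1 = [5/13 17/13 0; -12/13 -7/13 0; 0 0 1]

T = [5/13 17/13 0; -12/13 -7/13 0; 0 0 1]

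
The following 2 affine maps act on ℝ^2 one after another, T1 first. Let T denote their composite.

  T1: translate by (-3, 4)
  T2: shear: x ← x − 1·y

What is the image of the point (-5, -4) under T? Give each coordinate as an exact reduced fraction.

T1 translate by (-3, 4): (-5, -4) → (-8, 0)
T2 shear: x ← x − 1·y: (-8, 0) → (-8, 0)

T(p) = (-8, 0)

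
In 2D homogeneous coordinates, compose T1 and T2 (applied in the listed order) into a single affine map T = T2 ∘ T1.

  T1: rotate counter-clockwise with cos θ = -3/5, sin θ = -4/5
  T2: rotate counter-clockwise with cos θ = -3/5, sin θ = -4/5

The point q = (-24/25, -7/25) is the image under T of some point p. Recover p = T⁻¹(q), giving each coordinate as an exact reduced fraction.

T1 = [-3/5 4/5 0; -4/5 -3/5 0; 0 0 1]
T2·T1 = [-7/25 -24/25 0; 24/25 -7/25 0; 0 0 1]
det M = 1; M⁻¹ = [-7/25 24/25 0; -24/25 -7/25 0; 0 0 1]
M⁻¹ · (-24/25, -7/25)ᵀ = (0, 1)ᵀ

p = (0, 1)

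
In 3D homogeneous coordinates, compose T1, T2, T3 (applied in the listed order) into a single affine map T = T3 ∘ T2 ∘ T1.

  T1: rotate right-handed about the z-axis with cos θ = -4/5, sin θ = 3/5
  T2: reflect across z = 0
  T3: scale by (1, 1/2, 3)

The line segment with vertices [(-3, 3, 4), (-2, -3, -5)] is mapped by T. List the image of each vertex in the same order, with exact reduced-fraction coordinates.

T1 rotate right-handed about the z-axis with cos θ = -4/5, sin θ = 3/5: (-3, 3, 4) → (3/5, -21/5, 4); (-2, -3, -5) → (17/5, 6/5, -5)
T2 reflect across z = 0: (3/5, -21/5, 4) → (3/5, -21/5, -4); (17/5, 6/5, -5) → (17/5, 6/5, 5)
T3 scale by (1, 1/2, 3): (3/5, -21/5, -4) → (3/5, -21/10, -12); (17/5, 6/5, 5) → (17/5, 3/5, 15)

image vertices: (3/5, -21/10, -12), (17/5, 3/5, 15)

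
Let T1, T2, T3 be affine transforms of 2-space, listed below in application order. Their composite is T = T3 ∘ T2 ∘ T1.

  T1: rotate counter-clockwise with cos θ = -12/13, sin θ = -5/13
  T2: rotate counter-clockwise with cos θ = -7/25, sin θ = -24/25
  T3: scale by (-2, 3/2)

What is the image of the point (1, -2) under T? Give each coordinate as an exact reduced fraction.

T(p) = (-244/65, 237/130)

T1 rotate counter-clockwise with cos θ = -12/13, sin θ = -5/13: (1, -2) → (-22/13, 19/13)
T2 rotate counter-clockwise with cos θ = -7/25, sin θ = -24/25: (-22/13, 19/13) → (122/65, 79/65)
T3 scale by (-2, 3/2): (122/65, 79/65) → (-244/65, 237/130)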